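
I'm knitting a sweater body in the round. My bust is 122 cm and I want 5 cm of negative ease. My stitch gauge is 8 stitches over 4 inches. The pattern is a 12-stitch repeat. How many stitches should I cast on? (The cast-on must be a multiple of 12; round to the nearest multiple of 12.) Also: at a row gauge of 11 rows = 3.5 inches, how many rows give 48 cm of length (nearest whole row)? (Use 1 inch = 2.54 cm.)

Finished = 122 − 5 = 117 cm.
117 cm × 1/2.54 = 46.06 inches.
8/4 = 2 sts per in; 46.06 × 2 = 92.13 sts.
Nearest multiple of 12 → 96.
48 cm = 18.90 inches; × 3.143 = 59.39 → 59 rows.

Cast on 96 stitches; work 59 rows.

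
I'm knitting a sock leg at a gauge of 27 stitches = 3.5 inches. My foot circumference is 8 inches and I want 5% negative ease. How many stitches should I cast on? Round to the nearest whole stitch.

59 stitches.

Finished = 8 × 0.95 = 7.60 in.
27 / 3.5 = 7.714 sts per inch.
7.60 × 7.714 = 58.63 sts.
→ 59 sts.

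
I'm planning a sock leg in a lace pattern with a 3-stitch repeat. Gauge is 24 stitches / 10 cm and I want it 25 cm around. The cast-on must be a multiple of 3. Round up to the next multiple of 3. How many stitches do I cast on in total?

60 stitches.

24 / 10 = 2.4 sts per cm.
25 × 2.4 = 60.00 sts.
Next multiple of 3: 60.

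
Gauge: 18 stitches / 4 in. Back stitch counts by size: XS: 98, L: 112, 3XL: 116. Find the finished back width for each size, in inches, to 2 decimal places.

XS 21.78 inches; L 24.89 inches; 3XL 25.78 inches.

18/4 = 4.5 sts per in.
XS: 98 / 4.5 = 21.778 → 21.78 in.
L: 112 / 4.5 = 24.889 → 24.89 in.
3XL: 116 / 4.5 = 25.778 → 25.78 in.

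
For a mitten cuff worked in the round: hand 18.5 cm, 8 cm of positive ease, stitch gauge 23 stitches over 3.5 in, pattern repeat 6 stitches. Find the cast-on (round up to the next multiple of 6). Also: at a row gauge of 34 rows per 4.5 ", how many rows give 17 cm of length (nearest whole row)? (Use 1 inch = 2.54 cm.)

Cast on 72 stitches; work 51 rows.

Finished = 18.5 + 8 = 26.5 cm.
26.5 cm × 1/2.54 = 10.43 inches.
23/3.5 = 6.571 sts per in; 10.43 × 6.571 = 68.56 sts.
Next multiple of 6 → 72.
17 cm = 6.69 inches; × 7.556 = 50.57 → 51 rows.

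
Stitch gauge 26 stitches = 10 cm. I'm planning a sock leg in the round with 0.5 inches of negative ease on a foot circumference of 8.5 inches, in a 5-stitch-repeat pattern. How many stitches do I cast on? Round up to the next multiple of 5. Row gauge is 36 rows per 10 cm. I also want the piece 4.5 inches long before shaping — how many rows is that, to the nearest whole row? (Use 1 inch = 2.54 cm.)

Finished = 8.5 − 0.5 = 8 inches.
8 inches × 2.54 = 20.32 cm.
26/10 = 2.6 sts per cm; 20.32 × 2.6 = 52.83 sts.
Next multiple of 5 → 55.
4.5 inches = 11.43 cm; × 3.6 = 41.15 → 41 rows.

Cast on 55 stitches; work 41 rows.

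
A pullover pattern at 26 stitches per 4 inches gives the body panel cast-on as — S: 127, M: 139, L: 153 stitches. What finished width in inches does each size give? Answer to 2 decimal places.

26/4 = 6.5 sts per in.
S: 127 / 6.5 = 19.538 → 19.54 in.
M: 139 / 6.5 = 21.385 → 21.38 in.
L: 153 / 6.5 = 23.538 → 23.54 in.

S 19.54 inches; M 21.38 inches; L 23.54 inches.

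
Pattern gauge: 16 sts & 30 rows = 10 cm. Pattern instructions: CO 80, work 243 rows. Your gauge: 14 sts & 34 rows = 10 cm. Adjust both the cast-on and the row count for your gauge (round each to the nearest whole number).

Stitches: 80 × 14/16 = 70.00 → 70.
Rows: 243 × 34/30 = 275.40 → 275.

Cast on 70 stitches; work 275 rows.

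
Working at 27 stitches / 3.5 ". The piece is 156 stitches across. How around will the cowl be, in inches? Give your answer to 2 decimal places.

27 stitches / 3.5 inch = 7.714 stitches per inch.
156 / 7.714 = 20.222 inches.

20.22 inches.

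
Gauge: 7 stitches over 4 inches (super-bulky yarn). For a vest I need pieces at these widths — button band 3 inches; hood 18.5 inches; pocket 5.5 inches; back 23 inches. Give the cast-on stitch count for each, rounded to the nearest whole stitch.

Rate = 7/4 = 1.75 sts per in.
button band: 3 × 1.75 = 5.25 → 5.
hood: 18.5 × 1.75 = 32.38 → 32.
pocket: 5.5 × 1.75 = 9.62 → 10.
back: 23 × 1.75 = 40.25 → 40.

button band 5; hood 32; pocket 10; back 40.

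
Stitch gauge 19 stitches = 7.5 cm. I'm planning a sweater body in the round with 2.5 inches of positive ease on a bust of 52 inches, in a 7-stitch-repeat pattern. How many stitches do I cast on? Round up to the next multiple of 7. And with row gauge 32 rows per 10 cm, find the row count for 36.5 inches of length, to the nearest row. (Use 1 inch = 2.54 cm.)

Finished = 52 + 2.5 = 54.5 inches.
54.5 inches × 2.54 = 138.43 cm.
19/7.5 = 2.533 sts per cm; 138.43 × 2.533 = 350.69 sts.
Next multiple of 7 → 357.
36.5 inches = 92.71 cm; × 3.2 = 296.67 → 297 rows.

Cast on 357 stitches; work 297 rows.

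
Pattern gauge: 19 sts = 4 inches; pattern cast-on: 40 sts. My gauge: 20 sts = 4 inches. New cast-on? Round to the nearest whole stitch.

42 stitches.

Scale factor = 20 / 19 = 1.053.
40 × 20 / 19 = 42.11 sts.
→ 42 sts.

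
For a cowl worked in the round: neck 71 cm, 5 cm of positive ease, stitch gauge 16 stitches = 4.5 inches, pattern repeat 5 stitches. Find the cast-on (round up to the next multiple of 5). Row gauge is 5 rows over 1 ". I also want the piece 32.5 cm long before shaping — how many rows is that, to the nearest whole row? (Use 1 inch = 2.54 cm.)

Finished = 71 + 5 = 76 cm.
76 cm × 1/2.54 = 29.92 inches.
16/4.5 = 3.556 sts per in; 29.92 × 3.556 = 106.39 sts.
Next multiple of 5 → 110.
32.5 cm = 12.80 inches; × 5 = 63.98 → 64 rows.

Cast on 110 stitches; work 64 rows.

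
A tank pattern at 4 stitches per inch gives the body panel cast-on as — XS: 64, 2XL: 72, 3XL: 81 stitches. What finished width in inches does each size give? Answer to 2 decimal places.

XS 16.00 inches; 2XL 18.00 inches; 3XL 20.25 inches.

4/1 = 4 sts per in.
XS: 64 / 4 = 16.000 → 16.00 in.
2XL: 72 / 4 = 18.000 → 18.00 in.
3XL: 81 / 4 = 20.250 → 20.25 in.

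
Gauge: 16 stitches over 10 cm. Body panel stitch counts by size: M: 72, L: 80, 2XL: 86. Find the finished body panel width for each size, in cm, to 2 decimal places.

16/10 = 1.6 sts per cm.
M: 72 / 1.6 = 45.000 → 45.00 cm.
L: 80 / 1.6 = 50.000 → 50.00 cm.
2XL: 86 / 1.6 = 53.750 → 53.75 cm.

M 45.00 cm; L 50.00 cm; 2XL 53.75 cm.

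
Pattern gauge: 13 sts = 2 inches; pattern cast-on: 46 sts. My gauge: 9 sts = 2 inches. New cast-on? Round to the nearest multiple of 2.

32 stitches.

Scale factor = 9 / 13 = 0.692.
46 × 9 / 13 = 31.85 sts.
→ 32 sts.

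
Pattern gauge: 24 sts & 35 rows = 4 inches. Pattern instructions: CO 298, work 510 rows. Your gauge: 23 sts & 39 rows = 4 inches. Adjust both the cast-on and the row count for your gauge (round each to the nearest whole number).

Stitches: 298 × 23/24 = 285.58 → 286.
Rows: 510 × 39/35 = 568.29 → 568.

Cast on 286 stitches; work 568 rows.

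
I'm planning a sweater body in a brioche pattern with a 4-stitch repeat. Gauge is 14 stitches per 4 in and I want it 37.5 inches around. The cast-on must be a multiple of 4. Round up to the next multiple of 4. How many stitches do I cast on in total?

Cast on 132 stitches.

14 / 4 = 3.5 sts per inch.
37.5 × 3.5 = 131.25 sts.
Next multiple of 4: 132.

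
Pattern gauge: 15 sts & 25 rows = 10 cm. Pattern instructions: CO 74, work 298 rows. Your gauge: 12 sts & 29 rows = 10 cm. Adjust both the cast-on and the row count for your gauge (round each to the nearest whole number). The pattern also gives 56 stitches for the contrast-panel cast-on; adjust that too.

Stitches: 74 × 12/15 = 59.20 → 59.
Rows: 298 × 29/25 = 345.68 → 346.
contrast-panel cast-on: 56 × 12/15 = 44.80 → 45.

Cast on 59 stitches; work 346 rows; contrast-panel cast-on 45 stitches.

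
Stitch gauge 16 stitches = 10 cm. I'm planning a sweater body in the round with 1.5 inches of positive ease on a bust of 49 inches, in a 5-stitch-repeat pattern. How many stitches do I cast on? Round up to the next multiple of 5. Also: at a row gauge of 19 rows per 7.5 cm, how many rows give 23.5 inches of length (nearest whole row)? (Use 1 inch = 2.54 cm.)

Finished = 49 + 1.5 = 50.5 inches.
50.5 inches × 2.54 = 128.27 cm.
16/10 = 1.6 sts per cm; 128.27 × 1.6 = 205.23 sts.
Next multiple of 5 → 210.
23.5 inches = 59.69 cm; × 2.533 = 151.21 → 151 rows.

Cast on 210 stitches; work 151 rows.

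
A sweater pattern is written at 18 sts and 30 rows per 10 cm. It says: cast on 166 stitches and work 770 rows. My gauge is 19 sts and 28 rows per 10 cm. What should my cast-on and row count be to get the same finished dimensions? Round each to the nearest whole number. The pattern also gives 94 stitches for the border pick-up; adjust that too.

Stitches: 166 × 19/18 = 175.22 → 175.
Rows: 770 × 28/30 = 718.67 → 719.
border pick-up: 94 × 19/18 = 99.22 → 99.

Cast on 175 stitches; work 719 rows; border pick-up 99 stitches.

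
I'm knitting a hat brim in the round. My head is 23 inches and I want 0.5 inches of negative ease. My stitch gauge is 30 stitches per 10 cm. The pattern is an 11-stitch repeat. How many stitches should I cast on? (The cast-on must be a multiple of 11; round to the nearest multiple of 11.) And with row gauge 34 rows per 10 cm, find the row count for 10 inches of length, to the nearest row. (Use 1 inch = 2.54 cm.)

Cast on 176 stitches; work 86 rows.

Finished = 23 − 0.5 = 22.5 inches.
22.5 inches × 2.54 = 57.15 cm.
30/10 = 3 sts per cm; 57.15 × 3 = 171.45 sts.
Nearest multiple of 11 → 176.
10 inches = 25.40 cm; × 3.4 = 86.36 → 86 rows.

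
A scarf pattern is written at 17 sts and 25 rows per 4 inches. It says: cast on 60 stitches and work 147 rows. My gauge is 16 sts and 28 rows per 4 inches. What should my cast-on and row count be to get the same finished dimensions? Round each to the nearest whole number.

Stitches: 60 × 16/17 = 56.47 → 56.
Rows: 147 × 28/25 = 164.64 → 165.

Cast on 56 stitches; work 165 rows.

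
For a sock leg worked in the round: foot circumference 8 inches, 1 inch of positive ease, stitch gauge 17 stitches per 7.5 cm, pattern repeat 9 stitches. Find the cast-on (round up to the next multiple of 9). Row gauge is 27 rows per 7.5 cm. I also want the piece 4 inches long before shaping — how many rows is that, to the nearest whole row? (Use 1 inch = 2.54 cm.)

Finished = 8 + 1 = 9 inches.
9 inches × 2.54 = 22.86 cm.
17/7.5 = 2.267 sts per cm; 22.86 × 2.267 = 51.82 sts.
Next multiple of 9 → 54.
4 inches = 10.16 cm; × 3.6 = 36.58 → 37 rows.

Cast on 54 stitches; work 37 rows.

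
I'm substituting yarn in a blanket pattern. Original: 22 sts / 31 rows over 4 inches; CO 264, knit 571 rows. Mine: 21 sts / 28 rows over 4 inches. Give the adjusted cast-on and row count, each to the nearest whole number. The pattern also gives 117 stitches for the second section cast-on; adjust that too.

Stitches: 264 × 21/22 = 252.00 → 252.
Rows: 571 × 28/31 = 515.74 → 516.
second section cast-on: 117 × 21/22 = 111.68 → 112.

Cast on 252 stitches; work 516 rows; second section cast-on 112 stitches.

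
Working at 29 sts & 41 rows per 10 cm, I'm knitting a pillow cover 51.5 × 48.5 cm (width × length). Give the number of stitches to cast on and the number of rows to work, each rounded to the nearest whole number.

Stitch gauge = 29/10 = 2.9 sts/cm; 51.5 × 2.9 = 149.35 → 149 sts.
Row gauge = 41/10 = 4.1 rows/cm; 48.5 × 4.1 = 198.85 → 199 rows.

Cast on 149 stitches and work 199 rows.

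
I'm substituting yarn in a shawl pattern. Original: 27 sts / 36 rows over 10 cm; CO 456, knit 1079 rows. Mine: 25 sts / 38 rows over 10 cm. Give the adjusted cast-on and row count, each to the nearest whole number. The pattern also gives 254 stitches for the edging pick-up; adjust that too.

Stitches: 456 × 25/27 = 422.22 → 422.
Rows: 1079 × 38/36 = 1138.94 → 1139.
edging pick-up: 254 × 25/27 = 235.19 → 235.

Cast on 422 stitches; work 1139 rows; edging pick-up 235 stitches.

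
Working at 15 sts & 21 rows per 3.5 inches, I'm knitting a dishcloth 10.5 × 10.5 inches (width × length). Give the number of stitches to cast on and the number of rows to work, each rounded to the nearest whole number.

Cast on 45 stitches and work 63 rows.

Stitch gauge = 15/3.5 = 4.286 sts/in; 10.5 × 4.286 = 45.00 → 45 sts.
Row gauge = 21/3.5 = 6 rows/in; 10.5 × 6 = 63.00 → 63 rows.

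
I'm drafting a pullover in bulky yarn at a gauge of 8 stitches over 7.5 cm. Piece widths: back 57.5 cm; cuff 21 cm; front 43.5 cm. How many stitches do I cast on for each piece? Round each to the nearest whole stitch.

back 61; cuff 22; front 46.

Rate = 8/7.5 = 1.067 sts per cm.
back: 57.5 × 1.067 = 61.33 → 61.
cuff: 21 × 1.067 = 22.40 → 22.
front: 43.5 × 1.067 = 46.40 → 46.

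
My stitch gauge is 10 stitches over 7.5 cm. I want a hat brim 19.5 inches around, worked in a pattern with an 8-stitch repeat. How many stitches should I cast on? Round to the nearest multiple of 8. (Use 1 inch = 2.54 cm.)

19.5 in = 19.5 × 2.54 = 49.53 cm.
10 / 7.5 = 1.333 sts/cm.
49.53 × 1.333 = 66.04 sts.
→ 64.

CO 64 sts.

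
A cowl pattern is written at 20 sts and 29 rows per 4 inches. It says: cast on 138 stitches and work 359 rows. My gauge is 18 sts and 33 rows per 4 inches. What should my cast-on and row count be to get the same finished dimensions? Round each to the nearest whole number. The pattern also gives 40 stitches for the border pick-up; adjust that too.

Stitches: 138 × 18/20 = 124.20 → 124.
Rows: 359 × 33/29 = 408.52 → 409.
border pick-up: 40 × 18/20 = 36.00 → 36.

Cast on 124 stitches; work 409 rows; border pick-up 36 stitches.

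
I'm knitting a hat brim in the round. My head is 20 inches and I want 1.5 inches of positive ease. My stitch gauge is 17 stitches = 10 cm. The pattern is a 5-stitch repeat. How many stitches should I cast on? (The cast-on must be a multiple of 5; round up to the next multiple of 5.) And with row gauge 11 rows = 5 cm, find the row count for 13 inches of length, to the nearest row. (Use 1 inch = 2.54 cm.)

Finished = 20 + 1.5 = 21.5 inches.
21.5 inches × 2.54 = 54.61 cm.
17/10 = 1.7 sts per cm; 54.61 × 1.7 = 92.84 sts.
Next multiple of 5 → 95.
13 inches = 33.02 cm; × 2.2 = 72.64 → 73 rows.

Cast on 95 stitches; work 73 rows.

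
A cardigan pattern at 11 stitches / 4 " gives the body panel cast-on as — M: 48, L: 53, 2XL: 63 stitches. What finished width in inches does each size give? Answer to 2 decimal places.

M 17.45 inches; L 19.27 inches; 2XL 22.91 inches.

11/4 = 2.75 sts per in.
M: 48 / 2.75 = 17.455 → 17.45 in.
L: 53 / 2.75 = 19.273 → 19.27 in.
2XL: 63 / 2.75 = 22.909 → 22.91 in.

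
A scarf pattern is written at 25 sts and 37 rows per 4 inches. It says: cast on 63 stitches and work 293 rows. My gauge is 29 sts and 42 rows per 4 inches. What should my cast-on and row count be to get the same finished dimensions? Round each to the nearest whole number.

Cast on 73 stitches; work 333 rows.

Stitches: 63 × 29/25 = 73.08 → 73.
Rows: 293 × 42/37 = 332.59 → 333.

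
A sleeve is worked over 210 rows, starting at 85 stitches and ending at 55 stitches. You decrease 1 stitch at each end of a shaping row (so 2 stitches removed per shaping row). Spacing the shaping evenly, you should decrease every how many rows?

Stitches to remove: |55 − 85| = 30.
Shaping rows needed: 30 / 2 = 15.
210 rows / 15 = every 14 rows.

Decrease every 14th row.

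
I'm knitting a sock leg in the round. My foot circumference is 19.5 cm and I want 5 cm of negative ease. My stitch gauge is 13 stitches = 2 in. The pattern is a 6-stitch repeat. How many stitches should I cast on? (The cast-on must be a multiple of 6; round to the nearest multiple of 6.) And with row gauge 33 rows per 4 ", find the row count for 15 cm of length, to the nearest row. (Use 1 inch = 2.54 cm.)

Cast on 36 stitches; work 49 rows.

Finished = 19.5 − 5 = 14.5 cm.
14.5 cm × 1/2.54 = 5.71 inches.
13/2 = 6.5 sts per in; 5.71 × 6.5 = 37.11 sts.
Nearest multiple of 6 → 36.
15 cm = 5.91 inches; × 8.25 = 48.72 → 49 rows.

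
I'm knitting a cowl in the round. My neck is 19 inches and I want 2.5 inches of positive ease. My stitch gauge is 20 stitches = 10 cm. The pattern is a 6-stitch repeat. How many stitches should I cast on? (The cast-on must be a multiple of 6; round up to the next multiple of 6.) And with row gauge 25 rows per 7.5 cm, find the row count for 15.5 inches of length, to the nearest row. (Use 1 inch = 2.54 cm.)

Finished = 19 + 2.5 = 21.5 inches.
21.5 inches × 2.54 = 54.61 cm.
20/10 = 2 sts per cm; 54.61 × 2 = 109.22 sts.
Next multiple of 6 → 114.
15.5 inches = 39.37 cm; × 3.333 = 131.23 → 131 rows.

Cast on 114 stitches; work 131 rows.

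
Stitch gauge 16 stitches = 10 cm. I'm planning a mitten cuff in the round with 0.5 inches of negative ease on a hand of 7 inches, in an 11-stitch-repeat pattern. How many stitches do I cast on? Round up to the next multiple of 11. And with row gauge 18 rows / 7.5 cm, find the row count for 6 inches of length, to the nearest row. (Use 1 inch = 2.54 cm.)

Cast on 33 stitches; work 37 rows.

Finished = 7 − 0.5 = 6.5 inches.
6.5 inches × 2.54 = 16.51 cm.
16/10 = 1.6 sts per cm; 16.51 × 1.6 = 26.42 sts.
Next multiple of 11 → 33.
6 inches = 15.24 cm; × 2.4 = 36.58 → 37 rows.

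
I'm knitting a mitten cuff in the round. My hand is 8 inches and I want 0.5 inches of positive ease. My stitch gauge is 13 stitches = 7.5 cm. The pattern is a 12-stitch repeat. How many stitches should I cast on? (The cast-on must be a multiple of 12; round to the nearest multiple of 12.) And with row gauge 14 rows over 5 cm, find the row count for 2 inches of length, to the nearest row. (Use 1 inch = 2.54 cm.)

Finished = 8 + 0.5 = 8.5 inches.
8.5 inches × 2.54 = 21.59 cm.
13/7.5 = 1.733 sts per cm; 21.59 × 1.733 = 37.42 sts.
Nearest multiple of 12 → 36.
2 inches = 5.08 cm; × 2.8 = 14.22 → 14 rows.

Cast on 36 stitches; work 14 rows.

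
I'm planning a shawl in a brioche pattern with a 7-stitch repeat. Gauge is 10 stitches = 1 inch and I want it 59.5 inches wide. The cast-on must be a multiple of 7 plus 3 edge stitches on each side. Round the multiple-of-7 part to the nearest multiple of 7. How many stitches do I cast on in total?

CO 594 sts.

10 / 1 = 10 sts per inch.
59.5 × 10 = 595.00 sts.
Less 6 edge sts → 589.00 for the repeat.
Nearest multiple of 7: 588.
Add back 6 edge sts → 594.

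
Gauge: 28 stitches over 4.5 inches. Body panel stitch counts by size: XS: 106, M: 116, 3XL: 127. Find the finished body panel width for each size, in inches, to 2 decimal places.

28/4.5 = 6.222 sts per in.
XS: 106 / 6.222 = 17.036 → 17.04 in.
M: 116 / 6.222 = 18.643 → 18.64 in.
3XL: 127 / 6.222 = 20.411 → 20.41 in.

XS 17.04 inches; M 18.64 inches; 3XL 20.41 inches.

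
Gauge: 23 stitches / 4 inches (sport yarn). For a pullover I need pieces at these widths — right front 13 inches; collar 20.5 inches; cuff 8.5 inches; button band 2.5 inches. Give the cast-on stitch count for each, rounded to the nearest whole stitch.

right front 75; collar 118; cuff 49; button band 14.

Rate = 23/4 = 5.75 sts per in.
right front: 13 × 5.75 = 74.75 → 75.
collar: 20.5 × 5.75 = 117.88 → 118.
cuff: 8.5 × 5.75 = 48.88 → 49.
button band: 2.5 × 5.75 = 14.38 → 14.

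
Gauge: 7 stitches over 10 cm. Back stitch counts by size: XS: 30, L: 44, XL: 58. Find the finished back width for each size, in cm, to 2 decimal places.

XS 42.86 cm; L 62.86 cm; XL 82.86 cm.

7/10 = 0.7 sts per cm.
XS: 30 / 0.7 = 42.857 → 42.86 cm.
L: 44 / 0.7 = 62.857 → 62.86 cm.
XL: 58 / 0.7 = 82.857 → 82.86 cm.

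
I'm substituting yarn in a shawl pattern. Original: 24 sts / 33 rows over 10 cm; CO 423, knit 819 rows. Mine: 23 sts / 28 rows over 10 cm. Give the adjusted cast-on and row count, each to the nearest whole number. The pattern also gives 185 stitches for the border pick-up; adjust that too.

Stitches: 423 × 23/24 = 405.38 → 405.
Rows: 819 × 28/33 = 694.91 → 695.
border pick-up: 185 × 23/24 = 177.29 → 177.

Cast on 405 stitches; work 695 rows; border pick-up 177 stitches.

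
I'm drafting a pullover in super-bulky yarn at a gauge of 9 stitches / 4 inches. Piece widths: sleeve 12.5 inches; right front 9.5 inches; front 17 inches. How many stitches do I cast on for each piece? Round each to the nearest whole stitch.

Rate = 9/4 = 2.25 sts per in.
sleeve: 12.5 × 2.25 = 28.12 → 28.
right front: 9.5 × 2.25 = 21.38 → 21.
front: 17 × 2.25 = 38.25 → 38.

sleeve 28; right front 21; front 38.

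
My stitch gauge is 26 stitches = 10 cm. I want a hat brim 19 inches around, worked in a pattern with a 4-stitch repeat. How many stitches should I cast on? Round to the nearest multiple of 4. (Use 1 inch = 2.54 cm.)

19 in = 19 × 2.54 = 48.26 cm.
26 / 10 = 2.6 sts/cm.
48.26 × 2.6 = 125.48 sts.
→ 124.

CO 124 sts.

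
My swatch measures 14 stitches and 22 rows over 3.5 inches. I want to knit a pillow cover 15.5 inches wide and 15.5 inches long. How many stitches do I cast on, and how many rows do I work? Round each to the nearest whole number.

Cast on 62 stitches and work 97 rows.

Stitch gauge = 14/3.5 = 4 sts/in; 15.5 × 4 = 62.00 → 62 sts.
Row gauge = 22/3.5 = 6.286 rows/in; 15.5 × 6.286 = 97.43 → 97 rows.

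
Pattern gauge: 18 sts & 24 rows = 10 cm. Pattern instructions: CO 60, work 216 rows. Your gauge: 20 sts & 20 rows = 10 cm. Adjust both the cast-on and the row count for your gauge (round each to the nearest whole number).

Cast on 67 stitches; work 180 rows.

Stitches: 60 × 20/18 = 66.67 → 67.
Rows: 216 × 20/24 = 180.00 → 180.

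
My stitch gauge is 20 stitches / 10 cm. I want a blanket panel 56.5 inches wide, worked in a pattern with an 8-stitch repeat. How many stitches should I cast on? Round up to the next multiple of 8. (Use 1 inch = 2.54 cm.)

56.5 in = 56.5 × 2.54 = 143.51 cm.
20 / 10 = 2 sts/cm.
143.51 × 2 = 287.02 sts.
→ 288.

288 stitches.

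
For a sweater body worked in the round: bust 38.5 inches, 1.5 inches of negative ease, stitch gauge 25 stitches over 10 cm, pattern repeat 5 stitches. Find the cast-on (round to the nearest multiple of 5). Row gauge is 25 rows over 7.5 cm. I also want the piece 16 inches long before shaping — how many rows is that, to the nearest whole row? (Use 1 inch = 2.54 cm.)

Finished = 38.5 − 1.5 = 37 inches.
37 inches × 2.54 = 93.98 cm.
25/10 = 2.5 sts per cm; 93.98 × 2.5 = 234.95 sts.
Nearest multiple of 5 → 235.
16 inches = 40.64 cm; × 3.333 = 135.47 → 135 rows.

Cast on 235 stitches; work 135 rows.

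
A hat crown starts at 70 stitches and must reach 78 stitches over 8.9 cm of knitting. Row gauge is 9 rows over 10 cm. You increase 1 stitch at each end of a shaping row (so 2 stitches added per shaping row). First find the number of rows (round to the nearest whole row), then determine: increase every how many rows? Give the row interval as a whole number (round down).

Rows = 8.9 × 0.9 = 8.0 → 8 rows.
Stitches to add: 8 → 4 shaping rows (at 2 st each).
8 / 4 = 2.00 → every 2 rows.

Increase every 2nd row.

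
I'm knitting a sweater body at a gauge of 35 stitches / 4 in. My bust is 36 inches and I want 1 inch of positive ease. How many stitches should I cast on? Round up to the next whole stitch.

CO 324 sts.

Finished = 36 + 1 = 37 in.
35 / 4 = 8.75 sts per inch.
37.00 × 8.75 = 323.75 sts.
→ 324 sts.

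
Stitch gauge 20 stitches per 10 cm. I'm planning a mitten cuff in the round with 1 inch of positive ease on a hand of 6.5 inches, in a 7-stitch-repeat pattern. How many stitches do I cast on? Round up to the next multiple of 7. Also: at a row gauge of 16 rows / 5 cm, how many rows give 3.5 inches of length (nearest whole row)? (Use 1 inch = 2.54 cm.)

Finished = 6.5 + 1 = 7.5 inches.
7.5 inches × 2.54 = 19.05 cm.
20/10 = 2 sts per cm; 19.05 × 2 = 38.10 sts.
Next multiple of 7 → 42.
3.5 inches = 8.89 cm; × 3.2 = 28.45 → 28 rows.

Cast on 42 stitches; work 28 rows.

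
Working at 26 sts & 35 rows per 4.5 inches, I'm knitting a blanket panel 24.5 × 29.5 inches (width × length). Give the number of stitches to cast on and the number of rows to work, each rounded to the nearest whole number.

Cast on 142 stitches and work 229 rows.

Stitch gauge = 26/4.5 = 5.778 sts/in; 24.5 × 5.778 = 141.56 → 142 sts.
Row gauge = 35/4.5 = 7.778 rows/in; 29.5 × 7.778 = 229.44 → 229 rows.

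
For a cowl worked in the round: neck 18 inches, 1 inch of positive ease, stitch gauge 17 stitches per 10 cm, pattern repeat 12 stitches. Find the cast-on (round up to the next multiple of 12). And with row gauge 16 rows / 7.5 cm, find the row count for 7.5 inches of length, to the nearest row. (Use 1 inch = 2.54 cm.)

Finished = 18 + 1 = 19 inches.
19 inches × 2.54 = 48.26 cm.
17/10 = 1.7 sts per cm; 48.26 × 1.7 = 82.04 sts.
Next multiple of 12 → 84.
7.5 inches = 19.05 cm; × 2.133 = 40.64 → 41 rows.

Cast on 84 stitches; work 41 rows.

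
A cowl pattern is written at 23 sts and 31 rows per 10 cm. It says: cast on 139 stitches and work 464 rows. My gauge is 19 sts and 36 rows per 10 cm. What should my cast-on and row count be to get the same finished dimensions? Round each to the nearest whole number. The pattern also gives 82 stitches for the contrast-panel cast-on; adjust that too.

Stitches: 139 × 19/23 = 114.83 → 115.
Rows: 464 × 36/31 = 538.84 → 539.
contrast-panel cast-on: 82 × 19/23 = 67.74 → 68.

Cast on 115 stitches; work 539 rows; contrast-panel cast-on 68 stitches.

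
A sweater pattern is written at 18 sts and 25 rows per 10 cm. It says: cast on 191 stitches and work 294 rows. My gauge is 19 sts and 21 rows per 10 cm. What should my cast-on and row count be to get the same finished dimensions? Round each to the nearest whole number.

Stitches: 191 × 19/18 = 201.61 → 202.
Rows: 294 × 21/25 = 246.96 → 247.

Cast on 202 stitches; work 247 rows.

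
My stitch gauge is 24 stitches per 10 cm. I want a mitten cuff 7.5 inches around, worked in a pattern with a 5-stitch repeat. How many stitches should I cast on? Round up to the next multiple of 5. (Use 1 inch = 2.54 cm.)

Cast on 50 stitches.

7.5 in = 7.5 × 2.54 = 19.05 cm.
24 / 10 = 2.4 sts/cm.
19.05 × 2.4 = 45.72 sts.
→ 50.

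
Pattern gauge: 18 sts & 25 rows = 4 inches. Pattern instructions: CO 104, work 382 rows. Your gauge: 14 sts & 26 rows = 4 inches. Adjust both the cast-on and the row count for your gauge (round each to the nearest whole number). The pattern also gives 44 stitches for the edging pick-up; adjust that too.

Cast on 81 stitches; work 397 rows; edging pick-up 34 stitches.

Stitches: 104 × 14/18 = 80.89 → 81.
Rows: 382 × 26/25 = 397.28 → 397.
edging pick-up: 44 × 14/18 = 34.22 → 34.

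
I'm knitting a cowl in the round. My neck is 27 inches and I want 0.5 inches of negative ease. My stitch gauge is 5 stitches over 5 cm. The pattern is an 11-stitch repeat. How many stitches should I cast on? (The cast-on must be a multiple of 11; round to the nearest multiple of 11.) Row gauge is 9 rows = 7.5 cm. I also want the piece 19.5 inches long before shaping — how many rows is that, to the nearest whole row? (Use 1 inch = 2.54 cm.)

Cast on 66 stitches; work 59 rows.

Finished = 27 − 0.5 = 26.5 inches.
26.5 inches × 2.54 = 67.31 cm.
5/5 = 1 sts per cm; 67.31 × 1 = 67.31 sts.
Nearest multiple of 11 → 66.
19.5 inches = 49.53 cm; × 1.2 = 59.44 → 59 rows.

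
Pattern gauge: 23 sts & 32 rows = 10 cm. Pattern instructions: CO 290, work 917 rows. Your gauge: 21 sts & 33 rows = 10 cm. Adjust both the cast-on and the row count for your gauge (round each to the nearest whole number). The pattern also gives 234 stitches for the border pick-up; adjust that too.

Stitches: 290 × 21/23 = 264.78 → 265.
Rows: 917 × 33/32 = 945.66 → 946.
border pick-up: 234 × 21/23 = 213.65 → 214.

Cast on 265 stitches; work 946 rows; border pick-up 214 stitches.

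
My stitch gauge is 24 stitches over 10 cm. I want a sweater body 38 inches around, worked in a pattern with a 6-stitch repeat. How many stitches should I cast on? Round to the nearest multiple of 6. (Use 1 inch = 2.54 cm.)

38 in = 38 × 2.54 = 96.52 cm.
24 / 10 = 2.4 sts/cm.
96.52 × 2.4 = 231.65 sts.
→ 234.

Cast on 234 stitches.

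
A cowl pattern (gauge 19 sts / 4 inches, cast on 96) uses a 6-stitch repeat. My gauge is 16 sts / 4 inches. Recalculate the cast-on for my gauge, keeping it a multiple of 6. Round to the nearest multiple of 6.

CO 78 sts.

96 × 16 / 19 = 80.84.
Nearest multiple of 6: 78.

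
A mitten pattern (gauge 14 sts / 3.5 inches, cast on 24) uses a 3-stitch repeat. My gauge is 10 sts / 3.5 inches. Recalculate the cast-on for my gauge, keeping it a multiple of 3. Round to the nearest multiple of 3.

24 × 10 / 14 = 17.14.
Nearest multiple of 3: 18.

CO 18 sts.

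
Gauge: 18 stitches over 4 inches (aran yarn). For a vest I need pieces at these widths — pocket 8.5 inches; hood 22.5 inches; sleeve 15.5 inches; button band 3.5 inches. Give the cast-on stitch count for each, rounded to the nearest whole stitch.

Rate = 18/4 = 4.5 sts per in.
pocket: 8.5 × 4.5 = 38.25 → 38.
hood: 22.5 × 4.5 = 101.25 → 101.
sleeve: 15.5 × 4.5 = 69.75 → 70.
button band: 3.5 × 4.5 = 15.75 → 16.

pocket 38; hood 101; sleeve 70; button band 16.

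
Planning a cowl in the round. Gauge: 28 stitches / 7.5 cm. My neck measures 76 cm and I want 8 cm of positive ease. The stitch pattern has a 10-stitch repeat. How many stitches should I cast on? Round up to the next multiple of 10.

320 stitches.

Finished = 76 + 8 = 84 cm.
28 / 7.5 = 3.733 sts/cm.
84 × 3.733 = 313.60 sts.
Next multiple of 10: 320.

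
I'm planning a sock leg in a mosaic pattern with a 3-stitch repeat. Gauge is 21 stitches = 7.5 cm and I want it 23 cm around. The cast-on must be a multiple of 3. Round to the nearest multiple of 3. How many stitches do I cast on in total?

Cast on 63 stitches.

21 / 7.5 = 2.8 sts per cm.
23 × 2.8 = 64.40 sts.
Nearest multiple of 3: 63.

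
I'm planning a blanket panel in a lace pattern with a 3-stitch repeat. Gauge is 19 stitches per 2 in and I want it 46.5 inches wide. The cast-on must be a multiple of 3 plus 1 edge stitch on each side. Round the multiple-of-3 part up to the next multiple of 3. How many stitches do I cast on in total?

CO 443 sts.

19 / 2 = 9.5 sts per inch.
46.5 × 9.5 = 441.75 sts.
Less 2 edge sts → 439.75 for the repeat.
Next multiple of 3: 441.
Add back 2 edge sts → 443.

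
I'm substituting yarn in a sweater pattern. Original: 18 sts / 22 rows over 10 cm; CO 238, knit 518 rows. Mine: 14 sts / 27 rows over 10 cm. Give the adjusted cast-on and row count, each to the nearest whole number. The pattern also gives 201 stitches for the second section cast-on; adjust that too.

Stitches: 238 × 14/18 = 185.11 → 185.
Rows: 518 × 27/22 = 635.73 → 636.
second section cast-on: 201 × 14/18 = 156.33 → 156.

Cast on 185 stitches; work 636 rows; second section cast-on 156 stitches.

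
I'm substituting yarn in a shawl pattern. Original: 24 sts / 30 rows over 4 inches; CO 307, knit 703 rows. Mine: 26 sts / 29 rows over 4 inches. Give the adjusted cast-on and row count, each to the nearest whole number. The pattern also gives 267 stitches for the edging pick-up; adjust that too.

Cast on 333 stitches; work 680 rows; edging pick-up 289 stitches.

Stitches: 307 × 26/24 = 332.58 → 333.
Rows: 703 × 29/30 = 679.57 → 680.
edging pick-up: 267 × 26/24 = 289.25 → 289.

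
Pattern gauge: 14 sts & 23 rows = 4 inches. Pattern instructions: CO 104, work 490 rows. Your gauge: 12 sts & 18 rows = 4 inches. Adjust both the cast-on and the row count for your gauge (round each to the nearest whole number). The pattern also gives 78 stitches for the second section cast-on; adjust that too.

Cast on 89 stitches; work 383 rows; second section cast-on 67 stitches.

Stitches: 104 × 12/14 = 89.14 → 89.
Rows: 490 × 18/23 = 383.48 → 383.
second section cast-on: 78 × 12/14 = 66.86 → 67.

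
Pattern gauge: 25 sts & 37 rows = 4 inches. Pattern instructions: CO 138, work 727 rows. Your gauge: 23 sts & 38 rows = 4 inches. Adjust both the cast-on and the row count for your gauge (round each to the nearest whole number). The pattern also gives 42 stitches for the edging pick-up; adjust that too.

Cast on 127 stitches; work 747 rows; edging pick-up 39 stitches.

Stitches: 138 × 23/25 = 126.96 → 127.
Rows: 727 × 38/37 = 746.65 → 747.
edging pick-up: 42 × 23/25 = 38.64 → 39.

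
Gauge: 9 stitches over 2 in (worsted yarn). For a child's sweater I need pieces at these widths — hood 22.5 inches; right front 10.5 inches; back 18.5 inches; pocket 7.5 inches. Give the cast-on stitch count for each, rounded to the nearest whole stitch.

hood 101; right front 47; back 83; pocket 34.

Rate = 9/2 = 4.5 sts per in.
hood: 22.5 × 4.5 = 101.25 → 101.
right front: 10.5 × 4.5 = 47.25 → 47.
back: 18.5 × 4.5 = 83.25 → 83.
pocket: 7.5 × 4.5 = 33.75 → 34.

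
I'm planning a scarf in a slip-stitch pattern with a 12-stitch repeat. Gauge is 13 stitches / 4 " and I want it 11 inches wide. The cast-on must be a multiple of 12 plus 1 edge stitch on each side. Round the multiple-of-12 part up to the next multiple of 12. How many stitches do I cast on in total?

13 / 4 = 3.25 sts per inch.
11 × 3.25 = 35.75 sts.
Less 2 edge sts → 33.75 for the repeat.
Next multiple of 12: 36.
Add back 2 edge sts → 38.

CO 38 sts.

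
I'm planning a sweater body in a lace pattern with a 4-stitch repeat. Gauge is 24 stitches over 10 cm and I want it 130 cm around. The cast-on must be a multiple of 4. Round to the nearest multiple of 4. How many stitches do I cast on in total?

24 / 10 = 2.4 sts per cm.
130 × 2.4 = 312.00 sts.
Nearest multiple of 4: 312.

312 stitches.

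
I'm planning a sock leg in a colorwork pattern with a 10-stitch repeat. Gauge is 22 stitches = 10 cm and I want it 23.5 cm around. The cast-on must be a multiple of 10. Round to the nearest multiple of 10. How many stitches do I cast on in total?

CO 50 sts.

22 / 10 = 2.2 sts per cm.
23.5 × 2.2 = 51.70 sts.
Nearest multiple of 10: 50.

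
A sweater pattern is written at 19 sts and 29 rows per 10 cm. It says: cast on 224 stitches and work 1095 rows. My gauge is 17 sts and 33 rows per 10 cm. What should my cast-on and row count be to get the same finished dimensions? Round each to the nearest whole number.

Stitches: 224 × 17/19 = 200.42 → 200.
Rows: 1095 × 33/29 = 1246.03 → 1246.

Cast on 200 stitches; work 1246 rows.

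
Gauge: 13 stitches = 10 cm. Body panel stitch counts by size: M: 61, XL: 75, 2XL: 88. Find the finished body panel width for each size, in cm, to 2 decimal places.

13/10 = 1.3 sts per cm.
M: 61 / 1.3 = 46.923 → 46.92 cm.
XL: 75 / 1.3 = 57.692 → 57.69 cm.
2XL: 88 / 1.3 = 67.692 → 67.69 cm.

M 46.92 cm; XL 57.69 cm; 2XL 67.69 cm.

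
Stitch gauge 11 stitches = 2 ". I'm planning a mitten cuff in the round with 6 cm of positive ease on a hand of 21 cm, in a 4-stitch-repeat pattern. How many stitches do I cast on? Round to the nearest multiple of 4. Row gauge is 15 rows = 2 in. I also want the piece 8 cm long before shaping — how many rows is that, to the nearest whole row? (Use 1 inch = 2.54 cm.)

Cast on 60 stitches; work 24 rows.

Finished = 21 + 6 = 27 cm.
27 cm × 1/2.54 = 10.63 inches.
11/2 = 5.5 sts per in; 10.63 × 5.5 = 58.46 sts.
Nearest multiple of 4 → 60.
8 cm = 3.15 inches; × 7.5 = 23.62 → 24 rows.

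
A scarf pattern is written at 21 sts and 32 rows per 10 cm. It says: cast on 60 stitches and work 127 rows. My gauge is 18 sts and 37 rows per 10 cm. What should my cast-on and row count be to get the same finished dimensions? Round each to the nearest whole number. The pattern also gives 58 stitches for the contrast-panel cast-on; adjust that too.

Cast on 51 stitches; work 147 rows; contrast-panel cast-on 50 stitches.

Stitches: 60 × 18/21 = 51.43 → 51.
Rows: 127 × 37/32 = 146.84 → 147.
contrast-panel cast-on: 58 × 18/21 = 49.71 → 50.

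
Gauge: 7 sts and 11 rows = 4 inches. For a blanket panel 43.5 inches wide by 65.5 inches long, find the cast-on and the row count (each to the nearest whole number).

Cast on 76 stitches and work 180 rows.

Stitch gauge = 7/4 = 1.75 sts/in; 43.5 × 1.75 = 76.12 → 76 sts.
Row gauge = 11/4 = 2.75 rows/in; 65.5 × 2.75 = 180.12 → 180 rows.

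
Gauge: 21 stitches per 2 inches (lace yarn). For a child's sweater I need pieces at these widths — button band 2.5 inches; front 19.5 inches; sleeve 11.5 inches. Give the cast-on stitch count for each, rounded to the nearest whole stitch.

Rate = 21/2 = 10.5 sts per in.
button band: 2.5 × 10.5 = 26.25 → 26.
front: 19.5 × 10.5 = 204.75 → 205.
sleeve: 11.5 × 10.5 = 120.75 → 121.

button band 26; front 205; sleeve 121.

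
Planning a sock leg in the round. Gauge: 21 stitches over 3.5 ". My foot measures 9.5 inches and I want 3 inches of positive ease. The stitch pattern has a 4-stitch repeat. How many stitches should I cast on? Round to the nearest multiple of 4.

76 stitches.

Finished = 9.5 + 3 = 12.5 inches.
21 / 3.5 = 6 sts/in.
12.5 × 6 = 75.00 sts.
Nearest multiple of 4: 76.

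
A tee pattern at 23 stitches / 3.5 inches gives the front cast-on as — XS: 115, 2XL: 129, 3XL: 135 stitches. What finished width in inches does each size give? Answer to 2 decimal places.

XS 17.50 inches; 2XL 19.63 inches; 3XL 20.54 inches.

23/3.5 = 6.571 sts per in.
XS: 115 / 6.571 = 17.500 → 17.50 in.
2XL: 129 / 6.571 = 19.630 → 19.63 in.
3XL: 135 / 6.571 = 20.543 → 20.54 in.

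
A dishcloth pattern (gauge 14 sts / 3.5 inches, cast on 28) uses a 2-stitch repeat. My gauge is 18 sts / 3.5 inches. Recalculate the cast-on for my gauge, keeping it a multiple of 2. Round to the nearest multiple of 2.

Cast on 36 stitches.

28 × 18 / 14 = 36.00.
Nearest multiple of 2: 36.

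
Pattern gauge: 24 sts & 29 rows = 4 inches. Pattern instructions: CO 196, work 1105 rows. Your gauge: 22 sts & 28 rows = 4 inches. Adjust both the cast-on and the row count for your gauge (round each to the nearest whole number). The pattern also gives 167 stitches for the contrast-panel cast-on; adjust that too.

Stitches: 196 × 22/24 = 179.67 → 180.
Rows: 1105 × 28/29 = 1066.90 → 1067.
contrast-panel cast-on: 167 × 22/24 = 153.08 → 153.

Cast on 180 stitches; work 1067 rows; contrast-panel cast-on 153 stitches.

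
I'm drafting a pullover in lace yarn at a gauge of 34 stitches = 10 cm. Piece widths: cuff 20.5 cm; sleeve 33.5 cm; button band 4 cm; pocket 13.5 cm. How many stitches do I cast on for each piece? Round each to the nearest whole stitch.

cuff 70; sleeve 114; button band 14; pocket 46.

Rate = 34/10 = 3.4 sts per cm.
cuff: 20.5 × 3.4 = 69.70 → 70.
sleeve: 33.5 × 3.4 = 113.90 → 114.
button band: 4 × 3.4 = 13.60 → 14.
pocket: 13.5 × 3.4 = 45.90 → 46.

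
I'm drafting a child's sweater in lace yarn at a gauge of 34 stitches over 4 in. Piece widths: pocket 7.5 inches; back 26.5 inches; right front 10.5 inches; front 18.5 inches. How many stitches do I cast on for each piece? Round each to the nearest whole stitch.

Rate = 34/4 = 8.5 sts per in.
pocket: 7.5 × 8.5 = 63.75 → 64.
back: 26.5 × 8.5 = 225.25 → 225.
right front: 10.5 × 8.5 = 89.25 → 89.
front: 18.5 × 8.5 = 157.25 → 157.

pocket 64; back 225; right front 89; front 157.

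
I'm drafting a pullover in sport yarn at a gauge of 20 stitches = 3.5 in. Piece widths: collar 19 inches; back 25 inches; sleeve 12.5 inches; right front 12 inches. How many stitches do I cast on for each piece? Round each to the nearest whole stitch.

Rate = 20/3.5 = 5.714 sts per in.
collar: 19 × 5.714 = 108.57 → 109.
back: 25 × 5.714 = 142.86 → 143.
sleeve: 12.5 × 5.714 = 71.43 → 71.
right front: 12 × 5.714 = 68.57 → 69.

collar 109; back 143; sleeve 71; right front 69.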